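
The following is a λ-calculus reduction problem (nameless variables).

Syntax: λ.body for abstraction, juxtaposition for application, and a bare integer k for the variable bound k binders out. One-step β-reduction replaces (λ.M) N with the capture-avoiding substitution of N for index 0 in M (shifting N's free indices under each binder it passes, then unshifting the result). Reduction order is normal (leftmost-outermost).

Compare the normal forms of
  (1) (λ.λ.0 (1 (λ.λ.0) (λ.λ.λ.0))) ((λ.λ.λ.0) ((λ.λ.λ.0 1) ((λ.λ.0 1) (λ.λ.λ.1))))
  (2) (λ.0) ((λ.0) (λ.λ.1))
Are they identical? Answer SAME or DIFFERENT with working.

Term A:
  start: (λ.λ.0 (1 (λ.λ.0) (λ.λ.λ.0))) ((λ.λ.λ.0) ((λ.λ.λ.0 1) ((λ.λ.0 1) (λ.λ.λ.1))))
  step 1: λ.0 ((λ.λ.λ.0) ((λ.λ.λ.0 1) ((λ.λ.0 1) (λ.λ.λ.1))) (λ.λ.0) (λ.λ.λ.0))
  step 2: λ.0 ((λ.λ.0) (λ.λ.0) (λ.λ.λ.0))
  step 3: λ.0 ((λ.0) (λ.λ.λ.0))
  step 4: λ.0 (λ.λ.λ.0)

Term B:
  start: (λ.0) ((λ.0) (λ.λ.1))
  step 1: (λ.0) (λ.λ.1)
  step 2: λ.λ.1

Answer: DIFFERENT — A ⇓ λ.0 (λ.λ.λ.0), B ⇓ λ.λ.1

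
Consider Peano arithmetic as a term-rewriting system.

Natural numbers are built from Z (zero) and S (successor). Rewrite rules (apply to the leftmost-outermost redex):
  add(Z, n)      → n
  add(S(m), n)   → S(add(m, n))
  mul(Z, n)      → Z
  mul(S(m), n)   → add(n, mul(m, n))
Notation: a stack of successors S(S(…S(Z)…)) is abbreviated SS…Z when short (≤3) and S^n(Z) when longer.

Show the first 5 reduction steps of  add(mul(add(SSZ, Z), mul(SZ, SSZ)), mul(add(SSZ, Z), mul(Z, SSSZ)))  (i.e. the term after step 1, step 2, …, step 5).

Answer: after 5 steps: add(S(add(add(SZ, mul(Z, SSZ)), mul(add(SZ, Z), mul(SZ, SSZ)))), mul(add(SSZ, Z), mul(Z, SSSZ)))

Reduction:
  start: add(mul(add(SSZ, Z), mul(SZ, SSZ)), mul(add(SSZ, Z), mul(Z, SSSZ)))
  step 1: add(mul(S(add(SZ, Z)), mul(SZ, SSZ)), mul(add(SSZ, Z), mul(Z, SSSZ)))
  step 2: add(add(mul(SZ, SSZ), mul(add(SZ, Z), mul(SZ, SSZ))), mul(add(SSZ, Z), mul(Z, SSSZ)))
  step 3: add(add(add(SSZ, mul(Z, SSZ)), mul(add(SZ, Z), mul(SZ, SSZ))), mul(add(SSZ, Z), mul(Z, SSSZ)))
  step 4: add(add(S(add(SZ, mul(Z, SSZ))), mul(add(SZ, Z), mul(SZ, SSZ))), mul(add(SSZ, Z), mul(Z, SSSZ)))
  step 5: add(S(add(add(SZ, mul(Z, SSZ)), mul(add(SZ, Z), mul(SZ, SSZ)))), mul(add(SSZ, Z), mul(Z, SSSZ)))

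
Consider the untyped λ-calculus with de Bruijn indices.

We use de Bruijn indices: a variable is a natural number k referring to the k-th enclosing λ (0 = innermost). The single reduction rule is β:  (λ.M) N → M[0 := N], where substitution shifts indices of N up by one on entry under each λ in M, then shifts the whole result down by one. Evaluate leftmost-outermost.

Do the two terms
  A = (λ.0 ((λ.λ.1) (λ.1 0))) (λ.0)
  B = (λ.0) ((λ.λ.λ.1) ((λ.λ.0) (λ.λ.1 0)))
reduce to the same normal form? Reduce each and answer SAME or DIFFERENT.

Term A:
  start: (λ.0 ((λ.λ.1) (λ.1 0))) (λ.0)
  →1  (λ.0) ((λ.λ.1) (λ.(λ.0) 0))
  →2  (λ.λ.1) (λ.(λ.0) 0)
  →3  λ.λ.(λ.0) 0
  →4  λ.λ.0

Term B:
  start: (λ.0) ((λ.λ.λ.1) ((λ.λ.0) (λ.λ.1 0)))
  →1  (λ.λ.λ.1) ((λ.λ.0) (λ.λ.1 0))
  →2  λ.λ.1

Answer: DIFFERENT — A ⇓ λ.λ.0, B ⇓ λ.λ.1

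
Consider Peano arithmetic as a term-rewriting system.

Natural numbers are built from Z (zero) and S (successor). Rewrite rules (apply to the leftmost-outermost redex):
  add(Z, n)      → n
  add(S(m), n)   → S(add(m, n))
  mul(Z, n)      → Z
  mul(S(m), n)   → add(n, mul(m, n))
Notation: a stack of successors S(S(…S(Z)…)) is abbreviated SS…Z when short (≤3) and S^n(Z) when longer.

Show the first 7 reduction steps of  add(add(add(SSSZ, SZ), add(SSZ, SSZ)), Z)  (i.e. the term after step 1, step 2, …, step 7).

Answer: after 7 steps: S(S(add(add(S(add(Z, SZ)), add(SSZ, SSZ)), Z)))

Derivation:
  start: add(add(add(SSSZ, SZ), add(SSZ, SSZ)), Z)
  step 1: add(add(S(add(SSZ, SZ)), add(SSZ, SSZ)), Z)
  step 2: add(S(add(add(SSZ, SZ), add(SSZ, SSZ))), Z)
  step 3: S(add(add(add(SSZ, SZ), add(SSZ, SSZ)), Z))
  step 4: S(add(add(S(add(SZ, SZ)), add(SSZ, SSZ)), Z))
  step 5: S(add(S(add(add(SZ, SZ), add(SSZ, SSZ))), Z))
  step 6: S(S(add(add(add(SZ, SZ), add(SSZ, SSZ)), Z)))
  step 7: S(S(add(add(S(add(Z, SZ)), add(SSZ, SSZ)), Z)))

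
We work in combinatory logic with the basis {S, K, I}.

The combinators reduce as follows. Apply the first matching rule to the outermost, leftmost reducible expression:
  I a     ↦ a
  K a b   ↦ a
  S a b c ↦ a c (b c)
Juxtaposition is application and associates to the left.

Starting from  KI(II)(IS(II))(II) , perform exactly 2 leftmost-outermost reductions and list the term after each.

  start: KI(II)(IS(II))(II)
  →1  I(IS(II))(II)
  →2  IS(II)(II)

Answer: after 2 steps: IS(II)(II)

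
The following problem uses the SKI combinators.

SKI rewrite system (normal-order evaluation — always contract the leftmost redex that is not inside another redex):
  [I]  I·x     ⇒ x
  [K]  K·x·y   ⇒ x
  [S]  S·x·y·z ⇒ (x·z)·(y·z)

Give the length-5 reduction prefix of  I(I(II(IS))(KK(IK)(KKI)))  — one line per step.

Answer: after 5 steps: S(KK(IK)(KKI))

Working:
  start: I(I(II(IS))(KK(IK)(KKI)))
  step 1: I(II(IS))(KK(IK)(KKI))
  step 2: II(IS)(KK(IK)(KKI))
  step 3: I(IS)(KK(IK)(KKI))
  step 4: IS(KK(IK)(KKI))
  step 5: S(KK(IK)(KKI))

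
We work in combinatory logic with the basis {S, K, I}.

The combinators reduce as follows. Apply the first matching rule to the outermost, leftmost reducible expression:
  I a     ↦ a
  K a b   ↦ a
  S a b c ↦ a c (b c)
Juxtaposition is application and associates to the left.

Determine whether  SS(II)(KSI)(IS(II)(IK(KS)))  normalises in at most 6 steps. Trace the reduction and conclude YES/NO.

Answer: NO — after 6 steps the term is S(SI(K(KS)))(II(KSI)(IS(II)(IK(KS)))), not yet normal

Reduction:
  start: SS(II)(KSI)(IS(II)(IK(KS)))
  →1  S(KSI)(II(KSI))(IS(II)(IK(KS)))
  →2  KSI(IS(II)(IK(KS)))(II(KSI)(IS(II)(IK(KS))))
  →3  S(IS(II)(IK(KS)))(II(KSI)(IS(II)(IK(KS))))
  →4  S(S(II)(IK(KS)))(II(KSI)(IS(II)(IK(KS))))
  →5  S(SI(IK(KS)))(II(KSI)(IS(II)(IK(KS))))
  →6  S(SI(K(KS)))(II(KSI)(IS(II)(IK(KS))))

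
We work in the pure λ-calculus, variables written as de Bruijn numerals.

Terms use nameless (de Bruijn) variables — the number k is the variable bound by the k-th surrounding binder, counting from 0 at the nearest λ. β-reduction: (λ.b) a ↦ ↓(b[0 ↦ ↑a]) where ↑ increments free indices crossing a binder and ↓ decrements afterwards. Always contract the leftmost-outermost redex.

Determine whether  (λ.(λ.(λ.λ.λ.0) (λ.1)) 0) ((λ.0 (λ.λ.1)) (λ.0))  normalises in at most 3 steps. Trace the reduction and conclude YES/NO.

Answer: YES — reaches normal form λ.λ.0 in 3 ≤ 3 steps

Reduction:
  start: (λ.(λ.(λ.λ.λ.0) (λ.1)) 0) ((λ.0 (λ.λ.1)) (λ.0))
  →1  (λ.(λ.λ.λ.0) (λ.1)) ((λ.0 (λ.λ.1)) (λ.0))
  →2  (λ.λ.λ.0) (λ.(λ.0 (λ.λ.1)) (λ.0))
  →3  λ.λ.0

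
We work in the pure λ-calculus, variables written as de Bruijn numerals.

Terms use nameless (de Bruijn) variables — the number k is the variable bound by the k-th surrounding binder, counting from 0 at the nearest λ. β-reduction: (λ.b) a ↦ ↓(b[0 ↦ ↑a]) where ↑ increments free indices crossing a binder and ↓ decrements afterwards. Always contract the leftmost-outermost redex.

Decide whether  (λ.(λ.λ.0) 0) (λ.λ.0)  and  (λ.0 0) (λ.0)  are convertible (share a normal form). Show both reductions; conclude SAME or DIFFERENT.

Answer: SAME — A ⇓ λ.0, B ⇓ λ.0

Derivation:
Term A:
  start: (λ.(λ.λ.0) 0) (λ.λ.0)
  step 1: (λ.λ.0) (λ.λ.0)
  step 2: λ.0

Term B:
  start: (λ.0 0) (λ.0)
  step 1: (λ.0) (λ.0)
  step 2: λ.0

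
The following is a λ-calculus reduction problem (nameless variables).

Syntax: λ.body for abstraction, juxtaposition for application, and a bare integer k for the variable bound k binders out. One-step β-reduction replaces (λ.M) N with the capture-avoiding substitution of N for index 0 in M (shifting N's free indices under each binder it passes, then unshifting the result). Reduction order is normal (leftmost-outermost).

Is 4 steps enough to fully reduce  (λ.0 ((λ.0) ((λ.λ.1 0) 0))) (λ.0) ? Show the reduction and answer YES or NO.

  start: (λ.0 ((λ.0) ((λ.λ.1 0) 0))) (λ.0)
  step 1: (λ.0) ((λ.0) ((λ.λ.1 0) (λ.0)))
  step 2: (λ.0) ((λ.λ.1 0) (λ.0))
  step 3: (λ.λ.1 0) (λ.0)
  step 4: λ.(λ.0) 0

Answer: NO — after 4 steps the term is λ.(λ.0) 0, not yet normal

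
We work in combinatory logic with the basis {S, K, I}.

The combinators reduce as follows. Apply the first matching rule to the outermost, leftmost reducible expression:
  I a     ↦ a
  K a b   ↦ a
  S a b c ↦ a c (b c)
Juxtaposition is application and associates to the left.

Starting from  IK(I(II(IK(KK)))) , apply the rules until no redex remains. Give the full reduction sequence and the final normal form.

Answer: normal form = K(K(KK))  (in 5 steps)

Reduction:
  start: IK(I(II(IK(KK))))
  →1  K(I(II(IK(KK))))
  →2  K(II(IK(KK)))
  →3  K(I(IK(KK)))
  →4  K(IK(KK))
  →5  K(K(KK))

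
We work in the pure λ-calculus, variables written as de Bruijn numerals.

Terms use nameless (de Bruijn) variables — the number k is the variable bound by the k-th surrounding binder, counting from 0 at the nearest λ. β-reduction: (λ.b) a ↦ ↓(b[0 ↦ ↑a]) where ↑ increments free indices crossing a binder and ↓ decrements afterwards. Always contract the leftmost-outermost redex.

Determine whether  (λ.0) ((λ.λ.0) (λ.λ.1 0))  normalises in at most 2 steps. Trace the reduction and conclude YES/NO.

Answer: YES — reaches normal form λ.0 in 2 ≤ 2 steps

Working:
  start: (λ.0) ((λ.λ.0) (λ.λ.1 0))
  [1] (λ.λ.0) (λ.λ.1 0)
  [2] λ.0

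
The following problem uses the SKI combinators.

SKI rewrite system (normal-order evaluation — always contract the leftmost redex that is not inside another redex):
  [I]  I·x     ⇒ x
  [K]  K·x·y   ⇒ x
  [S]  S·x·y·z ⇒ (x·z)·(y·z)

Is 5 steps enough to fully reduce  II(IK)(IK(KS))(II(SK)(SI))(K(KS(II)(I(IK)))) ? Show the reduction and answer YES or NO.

  start: II(IK)(IK(KS))(II(SK)(SI))(K(KS(II)(I(IK))))
  step 1: I(IK)(IK(KS))(II(SK)(SI))(K(KS(II)(I(IK))))
  step 2: IK(IK(KS))(II(SK)(SI))(K(KS(II)(I(IK))))
  step 3: K(IK(KS))(II(SK)(SI))(K(KS(II)(I(IK))))
  step 4: IK(KS)(K(KS(II)(I(IK))))
  step 5: K(KS)(K(KS(II)(I(IK))))

Answer: NO — after 5 steps the term is K(KS)(K(KS(II)(I(IK)))), not yet normal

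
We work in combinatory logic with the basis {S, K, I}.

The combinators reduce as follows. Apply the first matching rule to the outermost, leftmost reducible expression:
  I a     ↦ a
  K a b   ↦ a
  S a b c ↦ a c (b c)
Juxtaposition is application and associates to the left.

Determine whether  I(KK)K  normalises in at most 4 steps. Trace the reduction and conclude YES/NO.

Answer: YES — reaches normal form K in 2 ≤ 4 steps

Derivation:
  start: I(KK)K
  →1  KKK
  →2  K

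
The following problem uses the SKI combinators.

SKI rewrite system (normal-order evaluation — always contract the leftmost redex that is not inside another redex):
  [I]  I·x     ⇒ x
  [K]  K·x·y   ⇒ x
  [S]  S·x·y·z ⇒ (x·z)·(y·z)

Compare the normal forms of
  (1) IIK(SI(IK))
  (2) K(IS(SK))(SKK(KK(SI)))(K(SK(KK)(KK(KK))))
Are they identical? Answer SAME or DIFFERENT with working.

Term A:
  start: IIK(SI(IK))
  →1  IK(SI(IK))
  →2  K(SI(IK))
  →3  K(SIK)

Term B:
  start: K(IS(SK))(SKK(KK(SI)))(K(SK(KK)(KK(KK))))
  →1  IS(SK)(K(SK(KK)(KK(KK))))
  →2  S(SK)(K(SK(KK)(KK(KK))))
  →3  S(SK)(K(K(KK(KK))(KK(KK(KK)))))
  →4  S(SK)(K(KK(KK)))
  →5  S(SK)(KK)

Answer: DIFFERENT — A ⇓ K(SIK), B ⇓ S(SK)(KK)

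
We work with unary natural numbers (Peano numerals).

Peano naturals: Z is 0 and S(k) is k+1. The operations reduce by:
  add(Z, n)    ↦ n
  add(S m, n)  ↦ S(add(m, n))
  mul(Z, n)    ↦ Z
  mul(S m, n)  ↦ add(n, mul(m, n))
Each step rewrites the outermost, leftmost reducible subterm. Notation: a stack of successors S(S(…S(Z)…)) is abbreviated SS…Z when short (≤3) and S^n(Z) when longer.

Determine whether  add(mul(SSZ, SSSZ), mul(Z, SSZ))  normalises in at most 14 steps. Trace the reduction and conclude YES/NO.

Answer: NO — after 14 steps the term is S(S(S(S(S(add(S(add(Z, mul(Z, SSSZ))), mul(Z, SSZ))))))), not yet normal

Reduction:
  start: add(mul(SSZ, SSSZ), mul(Z, SSZ))
  [1] add(add(SSSZ, mul(SZ, SSSZ)), mul(Z, SSZ))
  [2] add(S(add(SSZ, mul(SZ, SSSZ))), mul(Z, SSZ))
  [3] S(add(add(SSZ, mul(SZ, SSSZ)), mul(Z, SSZ)))
  [4] S(add(S(add(SZ, mul(SZ, SSSZ))), mul(Z, SSZ)))
  [5] S(S(add(add(SZ, mul(SZ, SSSZ)), mul(Z, SSZ))))
  [6] S(S(add(S(add(Z, mul(SZ, SSSZ))), mul(Z, SSZ))))
  [7] S(S(S(add(add(Z, mul(SZ, SSSZ)), mul(Z, SSZ)))))
  [8] S(S(S(add(mul(SZ, SSSZ), mul(Z, SSZ)))))
  [9] S(S(S(add(add(SSSZ, mul(Z, SSSZ)), mul(Z, SSZ)))))
  [10] S(S(S(add(S(add(SSZ, mul(Z, SSSZ))), mul(Z, SSZ)))))
  [11] S(S(S(S(add(add(SSZ, mul(Z, SSSZ)), mul(Z, SSZ))))))
  [12] S(S(S(S(add(S(add(SZ, mul(Z, SSSZ))), mul(Z, SSZ))))))
  [13] S(S(S(S(S(add(add(SZ, mul(Z, SSSZ)), mul(Z, SSZ)))))))
  [14] S(S(S(S(S(add(S(add(Z, mul(Z, SSSZ))), mul(Z, SSZ)))))))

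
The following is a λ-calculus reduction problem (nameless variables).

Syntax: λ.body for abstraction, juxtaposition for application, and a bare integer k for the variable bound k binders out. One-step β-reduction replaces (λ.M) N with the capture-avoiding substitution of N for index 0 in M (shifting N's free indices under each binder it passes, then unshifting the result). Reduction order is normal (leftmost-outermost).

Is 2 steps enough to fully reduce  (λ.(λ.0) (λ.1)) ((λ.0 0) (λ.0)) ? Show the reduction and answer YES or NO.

Answer: NO — after 2 steps the term is λ.(λ.0 0) (λ.0), not yet normal

Reduction:
  start: (λ.(λ.0) (λ.1)) ((λ.0 0) (λ.0))
  →1  (λ.0) (λ.(λ.0 0) (λ.0))
  →2  λ.(λ.0 0) (λ.0)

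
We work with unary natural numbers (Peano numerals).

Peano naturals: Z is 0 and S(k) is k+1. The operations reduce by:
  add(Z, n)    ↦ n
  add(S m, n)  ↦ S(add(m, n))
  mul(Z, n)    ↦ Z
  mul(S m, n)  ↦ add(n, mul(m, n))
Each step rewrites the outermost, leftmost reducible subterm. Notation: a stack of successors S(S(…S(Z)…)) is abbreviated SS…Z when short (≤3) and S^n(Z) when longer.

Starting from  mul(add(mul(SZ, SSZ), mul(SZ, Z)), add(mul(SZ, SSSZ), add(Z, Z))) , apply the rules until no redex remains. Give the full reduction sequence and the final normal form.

Answer: normal form = S^6(Z)  (in 44 steps)

Working:
  start: mul(add(mul(SZ, SSZ), mul(SZ, Z)), add(mul(SZ, SSSZ), add(Z, Z)))
  step 1: mul(add(add(SSZ, mul(Z, SSZ)), mul(SZ, Z)), add(mul(SZ, SSSZ), add(Z, Z)))
  step 2: mul(add(S(add(SZ, mul(Z, SSZ))), mul(SZ, Z)), add(mul(SZ, SSSZ), add(Z, Z)))
  step 3: mul(S(add(add(SZ, mul(Z, SSZ)), mul(SZ, Z))), add(mul(SZ, SSSZ), add(Z, Z)))
  step 4: add(add(mul(SZ, SSSZ), add(Z, Z)), mul(add(add(SZ, mul(Z, SSZ)), mul(SZ, Z)), add(mul(SZ, SSSZ), add(Z, Z))))
  step 5: add(add(add(SSSZ, mul(Z, SSSZ)), add(Z, Z)), mul(add(add(SZ, mul(Z, SSZ)), mul(SZ, Z)), add(mul(SZ, SSSZ), add(Z, Z))))
  step 6: add(add(S(add(SSZ, mul(Z, SSSZ))), add(Z, Z)), mul(add(add(SZ, mul(Z, SSZ)), mul(SZ, Z)), add(mul(SZ, SSSZ), add(Z, Z))))
  step 7: add(S(add(add(SSZ, mul(Z, SSSZ)), add(Z, Z))), mul(add(add(SZ, mul(Z, SSZ)), mul(SZ, Z)), add(mul(SZ, SSSZ), add(Z, Z))))
  step 8: S(add(add(add(SSZ, mul(Z, SSSZ)), add(Z, Z)), mul(add(add(SZ, mul(Z, SSZ)), mul(SZ, Z)), add(mul(SZ, SSSZ), add(Z, Z)))))
  step 9: S(add(add(S(add(SZ, mul(Z, SSSZ))), add(Z, Z)), mul(add(add(SZ, mul(Z, SSZ)), mul(SZ, Z)), add(mul(SZ, SSSZ), add(Z, Z)))))
  step 10: S(add(S(add(add(SZ, mul(Z, SSSZ)), add(Z, Z))), mul(add(add(SZ, mul(Z, SSZ)), mul(SZ, Z)), add(mul(SZ, SSSZ), add(Z, Z)))))
  step 11: S(S(add(add(add(SZ, mul(Z, SSSZ)), add(Z, Z)), mul(add(add(SZ, mul(Z, SSZ)), mul(SZ, Z)), add(mul(SZ, SSSZ), add(Z, Z))))))
  step 12: S(S(add(add(S(add(Z, mul(Z, SSSZ))), add(Z, Z)), mul(add(add(SZ, mul(Z, SSZ)), mul(SZ, Z)), add(mul(SZ, SSSZ), add(Z, Z))))))
  step 13: S(S(add(S(add(add(Z, mul(Z, SSSZ)), add(Z, Z))), mul(add(add(SZ, mul(Z, SSZ)), mul(SZ, Z)), add(mul(SZ, SSSZ), add(Z, Z))))))
  step 14: S(S(S(add(add(add(Z, mul(Z, SSSZ)), add(Z, Z)), mul(add(add(SZ, mul(Z, SSZ)), mul(SZ, Z)), add(mul(SZ, SSSZ), add(Z, Z)))))))
  step 15: S(S(S(add(add(mul(Z, SSSZ), add(Z, Z)), mul(add(add(SZ, mul(Z, SSZ)), mul(SZ, Z)), add(mul(SZ, SSSZ), add(Z, Z)))))))
  step 16: S(S(S(add(add(Z, add(Z, Z)), mul(add(add(SZ, mul(Z, SSZ)), mul(SZ, Z)), add(mul(SZ, SSSZ), add(Z, Z)))))))
  step 17: S(S(S(add(add(Z, Z), mul(add(add(SZ, mul(Z, SSZ)), mul(SZ, Z)), add(mul(SZ, SSSZ), add(Z, Z)))))))
  step 18: S(S(S(add(Z, mul(add(add(SZ, mul(Z, SSZ)), mul(SZ, Z)), add(mul(SZ, SSSZ), add(Z, Z)))))))
  step 19: S(S(S(mul(add(add(SZ, mul(Z, SSZ)), mul(SZ, Z)), add(mul(SZ, SSSZ), add(Z, Z))))))
  step 20: S(S(S(mul(add(S(add(Z, mul(Z, SSZ))), mul(SZ, Z)), add(mul(SZ, SSSZ), add(Z, Z))))))
  step 21: S(S(S(mul(S(add(add(Z, mul(Z, SSZ)), mul(SZ, Z))), add(mul(SZ, SSSZ), add(Z, Z))))))
  step 22: S(S(S(add(add(mul(SZ, SSSZ), add(Z, Z)), mul(add(add(Z, mul(Z, SSZ)), mul(SZ, Z)), add(mul(SZ, SSSZ), add(Z, Z)))))))
  step 23: S(S(S(add(add(add(SSSZ, mul(Z, SSSZ)), add(Z, Z)), mul(add(add(Z, mul(Z, SSZ)), mul(SZ, Z)), add(mul(SZ, SSSZ), add(Z, Z)))))))
  step 24: S(S(S(add(add(S(add(SSZ, mul(Z, SSSZ))), add(Z, Z)), mul(add(add(Z, mul(Z, SSZ)), mul(SZ, Z)), add(mul(SZ, SSSZ), add(Z, Z)))))))
  step 25: S(S(S(add(S(add(add(SSZ, mul(Z, SSSZ)), add(Z, Z))), mul(add(add(Z, mul(Z, SSZ)), mul(SZ, Z)), add(mul(SZ, SSSZ), add(Z, Z)))))))
  step 26: S(S(S(S(add(add(add(SSZ, mul(Z, SSSZ)), add(Z, Z)), mul(add(add(Z, mul(Z, SSZ)), mul(SZ, Z)), add(mul(SZ, SSSZ), add(Z, Z))))))))
  step 27: S(S(S(S(add(add(S(add(SZ, mul(Z, SSSZ))), add(Z, Z)), mul(add(add(Z, mul(Z, SSZ)), mul(SZ, Z)), add(mul(SZ, SSSZ), add(Z, Z))))))))
  step 28: S(S(S(S(add(S(add(add(SZ, mul(Z, SSSZ)), add(Z, Z))), mul(add(add(Z, mul(Z, SSZ)), mul(SZ, Z)), add(mul(SZ, SSSZ), add(Z, Z))))))))
  step 29: S(S(S(S(S(add(add(add(SZ, mul(Z, SSSZ)), add(Z, Z)), mul(add(add(Z, mul(Z, SSZ)), mul(SZ, Z)), add(mul(SZ, SSSZ), add(Z, Z)))))))))
  step 30: S(S(S(S(S(add(add(S(add(Z, mul(Z, SSSZ))), add(Z, Z)), mul(add(add(Z, mul(Z, SSZ)), mul(SZ, Z)), add(mul(SZ, SSSZ), add(Z, Z)))))))))
  step 31: S(S(S(S(S(add(S(add(add(Z, mul(Z, SSSZ)), add(Z, Z))), mul(add(add(Z, mul(Z, SSZ)), mul(SZ, Z)), add(mul(SZ, SSSZ), add(Z, Z)))))))))
  step 32: S(S(S(S(S(S(add(add(add(Z, mul(Z, SSSZ)), add(Z, Z)), mul(add(add(Z, mul(Z, SSZ)), mul(SZ, Z)), add(mul(SZ, SSSZ), add(Z, Z))))))))))
  step 33: S(S(S(S(S(S(add(add(mul(Z, SSSZ), add(Z, Z)), mul(add(add(Z, mul(Z, SSZ)), mul(SZ, Z)), add(mul(SZ, SSSZ), add(Z, Z))))))))))
  step 34: S(S(S(S(S(S(add(add(Z, add(Z, Z)), mul(add(add(Z, mul(Z, SSZ)), mul(SZ, Z)), add(mul(SZ, SSSZ), add(Z, Z))))))))))
  step 35: S(S(S(S(S(S(add(add(Z, Z), mul(add(add(Z, mul(Z, SSZ)), mul(SZ, Z)), add(mul(SZ, SSSZ), add(Z, Z))))))))))
  step 36: S(S(S(S(S(S(add(Z, mul(add(add(Z, mul(Z, SSZ)), mul(SZ, Z)), add(mul(SZ, SSSZ), add(Z, Z))))))))))
  step 37: S(S(S(S(S(S(mul(add(add(Z, mul(Z, SSZ)), mul(SZ, Z)), add(mul(SZ, SSSZ), add(Z, Z)))))))))
  step 38: S(S(S(S(S(S(mul(add(mul(Z, SSZ), mul(SZ, Z)), add(mul(SZ, SSSZ), add(Z, Z)))))))))
  step 39: S(S(S(S(S(S(mul(add(Z, mul(SZ, Z)), add(mul(SZ, SSSZ), add(Z, Z)))))))))
  step 40: S(S(S(S(S(S(mul(mul(SZ, Z), add(mul(SZ, SSSZ), add(Z, Z)))))))))
  step 41: S(S(S(S(S(S(mul(add(Z, mul(Z, Z)), add(mul(SZ, SSSZ), add(Z, Z)))))))))
  step 42: S(S(S(S(S(S(mul(mul(Z, Z), add(mul(SZ, SSSZ), add(Z, Z)))))))))
  step 43: S(S(S(S(S(S(mul(Z, add(mul(SZ, SSSZ), add(Z, Z)))))))))
  step 44: S^6(Z)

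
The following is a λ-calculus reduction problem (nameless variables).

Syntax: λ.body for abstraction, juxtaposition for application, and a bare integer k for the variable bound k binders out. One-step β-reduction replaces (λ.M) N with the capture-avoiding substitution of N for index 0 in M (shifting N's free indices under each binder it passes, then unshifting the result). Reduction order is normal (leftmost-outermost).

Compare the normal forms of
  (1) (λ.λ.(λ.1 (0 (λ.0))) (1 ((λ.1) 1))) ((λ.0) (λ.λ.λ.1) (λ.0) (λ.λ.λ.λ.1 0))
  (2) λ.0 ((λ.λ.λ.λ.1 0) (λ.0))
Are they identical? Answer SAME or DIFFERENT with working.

Term A:
  start: (λ.λ.(λ.1 (0 (λ.0))) (1 ((λ.1) 1))) ((λ.0) (λ.λ.λ.1) (λ.0) (λ.λ.λ.λ.1 0))
  →1  λ.(λ.1 (0 (λ.0))) ((λ.0) (λ.λ.λ.1) (λ.0) (λ.λ.λ.λ.1 0) ((λ.1) ((λ.0) (λ.λ.λ.1) (λ.0) (λ.λ.λ.λ.1 0))))
  →2  λ.0 ((λ.0) (λ.λ.λ.1) (λ.0) (λ.λ.λ.λ.1 0) ((λ.1) ((λ.0) (λ.λ.λ.1) (λ.0) (λ.λ.λ.λ.1 0))) (λ.0))
  →3  λ.0 ((λ.λ.λ.1) (λ.0) (λ.λ.λ.λ.1 0) ((λ.1) ((λ.0) (λ.λ.λ.1) (λ.0) (λ.λ.λ.λ.1 0))) (λ.0))
  →4  λ.0 ((λ.λ.1) (λ.λ.λ.λ.1 0) ((λ.1) ((λ.0) (λ.λ.λ.1) (λ.0) (λ.λ.λ.λ.1 0))) (λ.0))
  →5  λ.0 ((λ.λ.λ.λ.λ.1 0) ((λ.1) ((λ.0) (λ.λ.λ.1) (λ.0) (λ.λ.λ.λ.1 0))) (λ.0))
  →6  λ.0 ((λ.λ.λ.λ.1 0) (λ.0))
  →7  λ.0 (λ.λ.λ.1 0)

Term B:
  start: λ.0 ((λ.λ.λ.λ.1 0) (λ.0))
  →1  λ.0 (λ.λ.λ.1 0)

Answer: SAME — A ⇓ λ.0 (λ.λ.λ.1 0), B ⇓ λ.0 (λ.λ.λ.1 0)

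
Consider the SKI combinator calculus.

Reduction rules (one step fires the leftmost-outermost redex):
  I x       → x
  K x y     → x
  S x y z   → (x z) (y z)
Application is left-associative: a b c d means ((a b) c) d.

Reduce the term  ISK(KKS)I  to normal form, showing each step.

  start: ISK(KKS)I
  [1] SK(KKS)I
  [2] KI(KKSI)
  [3] I

Answer: normal form = I  (in 3 steps)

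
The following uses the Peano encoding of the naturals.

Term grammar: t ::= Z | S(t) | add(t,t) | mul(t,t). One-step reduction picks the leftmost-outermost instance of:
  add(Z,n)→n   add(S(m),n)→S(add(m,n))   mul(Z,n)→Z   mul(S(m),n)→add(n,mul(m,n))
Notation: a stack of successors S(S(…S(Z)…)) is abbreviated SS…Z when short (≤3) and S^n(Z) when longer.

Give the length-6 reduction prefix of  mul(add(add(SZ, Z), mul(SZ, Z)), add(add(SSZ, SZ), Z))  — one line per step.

  start: mul(add(add(SZ, Z), mul(SZ, Z)), add(add(SSZ, SZ), Z))
  step 1: mul(add(S(add(Z, Z)), mul(SZ, Z)), add(add(SSZ, SZ), Z))
  step 2: mul(S(add(add(Z, Z), mul(SZ, Z))), add(add(SSZ, SZ), Z))
  step 3: add(add(add(SSZ, SZ), Z), mul(add(add(Z, Z), mul(SZ, Z)), add(add(SSZ, SZ), Z)))
  step 4: add(add(S(add(SZ, SZ)), Z), mul(add(add(Z, Z), mul(SZ, Z)), add(add(SSZ, SZ), Z)))
  step 5: add(S(add(add(SZ, SZ), Z)), mul(add(add(Z, Z), mul(SZ, Z)), add(add(SSZ, SZ), Z)))
  step 6: S(add(add(add(SZ, SZ), Z), mul(add(add(Z, Z), mul(SZ, Z)), add(add(SSZ, SZ), Z))))

Answer: after 6 steps: S(add(add(add(SZ, SZ), Z), mul(add(add(Z, Z), mul(SZ, Z)), add(add(SSZ, SZ), Z))))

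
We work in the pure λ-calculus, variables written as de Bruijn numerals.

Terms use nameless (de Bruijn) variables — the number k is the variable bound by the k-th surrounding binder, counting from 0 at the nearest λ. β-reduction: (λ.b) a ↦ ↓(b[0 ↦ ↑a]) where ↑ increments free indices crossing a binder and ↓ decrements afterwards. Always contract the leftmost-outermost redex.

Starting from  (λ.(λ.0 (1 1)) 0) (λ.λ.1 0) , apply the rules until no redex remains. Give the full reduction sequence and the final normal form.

Answer: normal form = λ.λ.1 0  (in 6 steps)

Derivation:
  start: (λ.(λ.0 (1 1)) 0) (λ.λ.1 0)
  [1] (λ.0 ((λ.λ.1 0) (λ.λ.1 0))) (λ.λ.1 0)
  [2] (λ.λ.1 0) ((λ.λ.1 0) (λ.λ.1 0))
  [3] λ.(λ.λ.1 0) (λ.λ.1 0) 0
  [4] λ.(λ.(λ.λ.1 0) 0) 0
  [5] λ.(λ.λ.1 0) 0
  [6] λ.λ.1 0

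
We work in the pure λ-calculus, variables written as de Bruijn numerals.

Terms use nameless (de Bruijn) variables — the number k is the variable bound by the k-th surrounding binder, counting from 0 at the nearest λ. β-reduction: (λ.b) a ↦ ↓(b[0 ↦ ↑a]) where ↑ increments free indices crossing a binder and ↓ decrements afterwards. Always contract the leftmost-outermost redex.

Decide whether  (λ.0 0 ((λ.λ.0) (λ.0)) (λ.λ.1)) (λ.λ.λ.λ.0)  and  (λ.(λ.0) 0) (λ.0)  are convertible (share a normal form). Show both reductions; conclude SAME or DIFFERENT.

Answer: SAME — A ⇓ λ.0, B ⇓ λ.0

Derivation:
Term A:
  start: (λ.0 0 ((λ.λ.0) (λ.0)) (λ.λ.1)) (λ.λ.λ.λ.0)
  step 1: (λ.λ.λ.λ.0) (λ.λ.λ.λ.0) ((λ.λ.0) (λ.0)) (λ.λ.1)
  step 2: (λ.λ.λ.0) ((λ.λ.0) (λ.0)) (λ.λ.1)
  step 3: (λ.λ.0) (λ.λ.1)
  step 4: λ.0

Term B:
  start: (λ.(λ.0) 0) (λ.0)
  step 1: (λ.0) (λ.0)
  step 2: λ.0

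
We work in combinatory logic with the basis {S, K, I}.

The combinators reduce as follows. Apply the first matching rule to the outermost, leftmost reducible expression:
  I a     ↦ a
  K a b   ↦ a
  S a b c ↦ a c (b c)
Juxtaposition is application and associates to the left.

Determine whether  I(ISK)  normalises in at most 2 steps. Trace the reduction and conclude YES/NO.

  start: I(ISK)
  [1] ISK
  [2] SK

Answer: YES — reaches normal form SK in 2 ≤ 2 steps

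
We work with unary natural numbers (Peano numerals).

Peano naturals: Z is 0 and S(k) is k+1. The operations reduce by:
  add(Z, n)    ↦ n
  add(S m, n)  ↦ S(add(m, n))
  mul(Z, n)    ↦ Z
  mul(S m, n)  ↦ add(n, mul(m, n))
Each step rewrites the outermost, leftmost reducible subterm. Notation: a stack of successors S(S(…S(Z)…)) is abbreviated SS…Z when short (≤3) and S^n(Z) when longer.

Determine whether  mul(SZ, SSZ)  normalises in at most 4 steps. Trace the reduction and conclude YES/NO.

Answer: NO — after 4 steps the term is S(S(mul(Z, SSZ))), not yet normal

Reduction:
  start: mul(SZ, SSZ)
  step 1: add(SSZ, mul(Z, SSZ))
  step 2: S(add(SZ, mul(Z, SSZ)))
  step 3: S(S(add(Z, mul(Z, SSZ))))
  step 4: S(S(mul(Z, SSZ)))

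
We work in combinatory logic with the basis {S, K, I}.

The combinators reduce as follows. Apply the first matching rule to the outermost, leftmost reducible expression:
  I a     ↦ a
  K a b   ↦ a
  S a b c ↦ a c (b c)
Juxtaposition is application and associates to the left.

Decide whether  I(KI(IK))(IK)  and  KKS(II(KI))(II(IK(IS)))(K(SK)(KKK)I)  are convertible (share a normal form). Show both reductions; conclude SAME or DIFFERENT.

Answer: DIFFERENT — A ⇓ K, B ⇓ I

Working:
Term A:
  start: I(KI(IK))(IK)
  step 1: KI(IK)(IK)
  step 2: I(IK)
  step 3: IK
  step 4: K

Term B:
  start: KKS(II(KI))(II(IK(IS)))(K(SK)(KKK)I)
  step 1: K(II(KI))(II(IK(IS)))(K(SK)(KKK)I)
  step 2: II(KI)(K(SK)(KKK)I)
  step 3: I(KI)(K(SK)(KKK)I)
  step 4: KI(K(SK)(KKK)I)
  step 5: I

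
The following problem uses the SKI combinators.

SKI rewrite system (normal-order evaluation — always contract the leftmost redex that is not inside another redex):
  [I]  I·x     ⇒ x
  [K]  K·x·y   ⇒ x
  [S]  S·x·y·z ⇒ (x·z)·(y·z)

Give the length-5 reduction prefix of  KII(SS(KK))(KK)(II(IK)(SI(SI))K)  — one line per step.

Answer: after 5 steps: K(KK(KK)(II(IK)(SI(SI))K))

Reduction:
  start: KII(SS(KK))(KK)(II(IK)(SI(SI))K)
  [1] I(SS(KK))(KK)(II(IK)(SI(SI))K)
  [2] SS(KK)(KK)(II(IK)(SI(SI))K)
  [3] S(KK)(KK(KK))(II(IK)(SI(SI))K)
  [4] KK(II(IK)(SI(SI))K)(KK(KK)(II(IK)(SI(SI))K))
  [5] K(KK(KK)(II(IK)(SI(SI))K))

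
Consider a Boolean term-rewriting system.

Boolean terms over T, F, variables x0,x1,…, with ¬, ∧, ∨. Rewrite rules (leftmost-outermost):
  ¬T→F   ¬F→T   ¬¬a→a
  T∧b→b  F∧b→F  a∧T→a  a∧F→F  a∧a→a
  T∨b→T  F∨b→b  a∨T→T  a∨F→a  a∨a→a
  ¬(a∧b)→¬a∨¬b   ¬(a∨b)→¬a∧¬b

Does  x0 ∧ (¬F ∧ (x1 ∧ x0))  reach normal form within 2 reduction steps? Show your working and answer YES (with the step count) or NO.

  start: x0 ∧ (¬F ∧ (x1 ∧ x0))
  [1] x0 ∧ (T ∧ (x1 ∧ x0))
  [2] x0 ∧ (x1 ∧ x0)

Answer: YES — reaches normal form x0 ∧ (x1 ∧ x0) in 2 ≤ 2 steps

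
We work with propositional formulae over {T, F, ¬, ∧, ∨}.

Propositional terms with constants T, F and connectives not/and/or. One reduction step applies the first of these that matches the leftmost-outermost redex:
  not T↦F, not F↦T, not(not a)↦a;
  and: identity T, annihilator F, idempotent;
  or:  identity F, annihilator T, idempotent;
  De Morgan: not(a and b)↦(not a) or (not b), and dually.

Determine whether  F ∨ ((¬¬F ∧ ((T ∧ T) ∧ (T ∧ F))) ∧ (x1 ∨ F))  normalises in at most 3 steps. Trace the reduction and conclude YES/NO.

Answer: NO — after 3 steps the term is F ∧ (x1 ∨ F), not yet normal

Working:
  start: F ∨ ((¬¬F ∧ ((T ∧ T) ∧ (T ∧ F))) ∧ (x1 ∨ F))
  step 1: (¬¬F ∧ ((T ∧ T) ∧ (T ∧ F))) ∧ (x1 ∨ F)
  step 2: (F ∧ ((T ∧ T) ∧ (T ∧ F))) ∧ (x1 ∨ F)
  step 3: F ∧ (x1 ∨ F)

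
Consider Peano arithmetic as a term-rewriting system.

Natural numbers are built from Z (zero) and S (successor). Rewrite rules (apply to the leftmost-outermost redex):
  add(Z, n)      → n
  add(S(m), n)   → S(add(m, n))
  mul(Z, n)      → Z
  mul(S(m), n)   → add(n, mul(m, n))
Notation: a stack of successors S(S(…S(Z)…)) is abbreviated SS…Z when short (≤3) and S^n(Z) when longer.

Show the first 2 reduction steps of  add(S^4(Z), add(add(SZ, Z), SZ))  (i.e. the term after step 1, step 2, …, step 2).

Answer: after 2 steps: S(S(add(SSZ, add(add(SZ, Z), SZ))))

Reduction:
  start: add(S^4(Z), add(add(SZ, Z), SZ))
  →1  S(add(SSSZ, add(add(SZ, Z), SZ)))
  →2  S(S(add(SSZ, add(add(SZ, Z), SZ))))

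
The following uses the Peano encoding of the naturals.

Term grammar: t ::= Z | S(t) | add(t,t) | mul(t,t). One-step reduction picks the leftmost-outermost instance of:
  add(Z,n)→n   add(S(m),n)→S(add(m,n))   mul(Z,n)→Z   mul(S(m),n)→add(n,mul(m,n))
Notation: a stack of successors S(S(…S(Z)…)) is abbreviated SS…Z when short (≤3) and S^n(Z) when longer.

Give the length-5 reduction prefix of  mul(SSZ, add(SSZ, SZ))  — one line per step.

  start: mul(SSZ, add(SSZ, SZ))
  step 1: add(add(SSZ, SZ), mul(SZ, add(SSZ, SZ)))
  step 2: add(S(add(SZ, SZ)), mul(SZ, add(SSZ, SZ)))
  step 3: S(add(add(SZ, SZ), mul(SZ, add(SSZ, SZ))))
  step 4: S(add(S(add(Z, SZ)), mul(SZ, add(SSZ, SZ))))
  step 5: S(S(add(add(Z, SZ), mul(SZ, add(SSZ, SZ)))))

Answer: after 5 steps: S(S(add(add(Z, SZ), mul(SZ, add(SSZ, SZ)))))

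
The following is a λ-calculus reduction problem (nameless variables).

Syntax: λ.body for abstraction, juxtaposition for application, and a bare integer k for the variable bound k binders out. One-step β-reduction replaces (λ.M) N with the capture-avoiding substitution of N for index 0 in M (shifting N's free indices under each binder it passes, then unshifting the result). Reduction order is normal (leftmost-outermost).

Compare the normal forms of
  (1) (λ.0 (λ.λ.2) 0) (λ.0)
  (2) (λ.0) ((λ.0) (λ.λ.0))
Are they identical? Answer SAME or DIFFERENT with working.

Term A:
  start: (λ.0 (λ.λ.2) 0) (λ.0)
  [1] (λ.0) (λ.λ.λ.0) (λ.0)
  [2] (λ.λ.λ.0) (λ.0)
  [3] λ.λ.0

Term B:
  start: (λ.0) ((λ.0) (λ.λ.0))
  [1] (λ.0) (λ.λ.0)
  [2] λ.λ.0

Answer: SAME — A ⇓ λ.λ.0, B ⇓ λ.λ.0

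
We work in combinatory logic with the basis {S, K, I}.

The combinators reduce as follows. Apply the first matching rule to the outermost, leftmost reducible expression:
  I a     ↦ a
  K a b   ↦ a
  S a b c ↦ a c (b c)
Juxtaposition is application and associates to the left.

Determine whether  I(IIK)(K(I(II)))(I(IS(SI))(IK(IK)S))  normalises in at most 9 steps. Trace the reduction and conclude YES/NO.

Answer: YES — reaches normal form KI in 6 ≤ 9 steps

Working:
  start: I(IIK)(K(I(II)))(I(IS(SI))(IK(IK)S))
  [1] IIK(K(I(II)))(I(IS(SI))(IK(IK)S))
  [2] IK(K(I(II)))(I(IS(SI))(IK(IK)S))
  [3] K(K(I(II)))(I(IS(SI))(IK(IK)S))
  [4] K(I(II))
  [5] K(II)
  [6] KI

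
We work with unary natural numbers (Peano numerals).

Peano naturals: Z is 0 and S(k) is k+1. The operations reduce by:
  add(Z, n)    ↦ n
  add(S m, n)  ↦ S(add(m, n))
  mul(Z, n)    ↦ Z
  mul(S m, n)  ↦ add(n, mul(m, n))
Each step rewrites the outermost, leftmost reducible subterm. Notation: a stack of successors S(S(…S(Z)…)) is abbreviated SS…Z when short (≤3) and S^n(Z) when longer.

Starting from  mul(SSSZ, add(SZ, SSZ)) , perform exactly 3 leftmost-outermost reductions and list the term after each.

  start: mul(SSSZ, add(SZ, SSZ))
  step 1: add(add(SZ, SSZ), mul(SSZ, add(SZ, SSZ)))
  step 2: add(S(add(Z, SSZ)), mul(SSZ, add(SZ, SSZ)))
  step 3: S(add(add(Z, SSZ), mul(SSZ, add(SZ, SSZ))))

Answer: after 3 steps: S(add(add(Z, SSZ), mul(SSZ, add(SZ, SSZ))))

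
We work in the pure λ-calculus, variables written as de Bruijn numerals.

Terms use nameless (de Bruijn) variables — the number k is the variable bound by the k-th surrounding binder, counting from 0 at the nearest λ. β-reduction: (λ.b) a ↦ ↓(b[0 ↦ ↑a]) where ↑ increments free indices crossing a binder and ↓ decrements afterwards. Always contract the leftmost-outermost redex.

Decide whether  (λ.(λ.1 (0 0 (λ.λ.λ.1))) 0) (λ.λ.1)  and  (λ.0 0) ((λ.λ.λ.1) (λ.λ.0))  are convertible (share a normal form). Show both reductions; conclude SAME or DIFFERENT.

Answer: SAME — A ⇓ λ.λ.λ.1, B ⇓ λ.λ.λ.1

Working:
Term A:
  start: (λ.(λ.1 (0 0 (λ.λ.λ.1))) 0) (λ.λ.1)
  →1  (λ.(λ.λ.1) (0 0 (λ.λ.λ.1))) (λ.λ.1)
  →2  (λ.λ.1) ((λ.λ.1) (λ.λ.1) (λ.λ.λ.1))
  →3  λ.(λ.λ.1) (λ.λ.1) (λ.λ.λ.1)
  →4  λ.(λ.λ.λ.1) (λ.λ.λ.1)
  →5  λ.λ.λ.1

Term B:
  start: (λ.0 0) ((λ.λ.λ.1) (λ.λ.0))
  →1  (λ.λ.λ.1) (λ.λ.0) ((λ.λ.λ.1) (λ.λ.0))
  →2  (λ.λ.1) ((λ.λ.λ.1) (λ.λ.0))
  →3  λ.(λ.λ.λ.1) (λ.λ.0)
  →4  λ.λ.λ.1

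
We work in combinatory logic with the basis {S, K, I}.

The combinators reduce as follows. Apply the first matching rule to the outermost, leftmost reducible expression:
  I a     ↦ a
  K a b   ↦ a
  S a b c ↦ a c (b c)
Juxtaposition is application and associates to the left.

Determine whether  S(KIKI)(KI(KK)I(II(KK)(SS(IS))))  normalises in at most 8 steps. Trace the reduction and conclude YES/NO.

Answer: YES — reaches normal form SIK in 8 ≤ 8 steps

Derivation:
  start: S(KIKI)(KI(KK)I(II(KK)(SS(IS))))
  →1  S(II)(KI(KK)I(II(KK)(SS(IS))))
  →2  SI(KI(KK)I(II(KK)(SS(IS))))
  →3  SI(II(II(KK)(SS(IS))))
  →4  SI(I(II(KK)(SS(IS))))
  →5  SI(II(KK)(SS(IS)))
  →6  SI(I(KK)(SS(IS)))
  →7  SI(KK(SS(IS)))
  →8  SIK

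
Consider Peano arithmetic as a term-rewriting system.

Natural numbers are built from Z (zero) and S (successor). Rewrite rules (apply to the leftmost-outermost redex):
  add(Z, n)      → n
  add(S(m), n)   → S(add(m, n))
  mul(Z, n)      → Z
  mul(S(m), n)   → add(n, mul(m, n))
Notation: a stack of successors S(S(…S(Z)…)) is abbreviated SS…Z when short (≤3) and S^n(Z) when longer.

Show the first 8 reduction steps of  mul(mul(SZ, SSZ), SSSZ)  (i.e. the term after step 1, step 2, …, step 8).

Answer: after 8 steps: S(S(S(mul(S(add(Z, mul(Z, SSZ))), SSSZ))))

Working:
  start: mul(mul(SZ, SSZ), SSSZ)
  step 1: mul(add(SSZ, mul(Z, SSZ)), SSSZ)
  step 2: mul(S(add(SZ, mul(Z, SSZ))), SSSZ)
  step 3: add(SSSZ, mul(add(SZ, mul(Z, SSZ)), SSSZ))
  step 4: S(add(SSZ, mul(add(SZ, mul(Z, SSZ)), SSSZ)))
  step 5: S(S(add(SZ, mul(add(SZ, mul(Z, SSZ)), SSSZ))))
  step 6: S(S(S(add(Z, mul(add(SZ, mul(Z, SSZ)), SSSZ)))))
  step 7: S(S(S(mul(add(SZ, mul(Z, SSZ)), SSSZ))))
  step 8: S(S(S(mul(S(add(Z, mul(Z, SSZ))), SSSZ))))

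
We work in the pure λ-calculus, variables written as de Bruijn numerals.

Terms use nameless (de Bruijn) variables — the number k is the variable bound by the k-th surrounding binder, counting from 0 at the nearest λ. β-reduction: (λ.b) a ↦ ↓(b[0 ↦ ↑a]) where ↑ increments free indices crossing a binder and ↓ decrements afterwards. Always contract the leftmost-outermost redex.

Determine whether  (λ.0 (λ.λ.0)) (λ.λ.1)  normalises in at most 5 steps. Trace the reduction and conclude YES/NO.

Answer: YES — reaches normal form λ.λ.λ.0 in 2 ≤ 5 steps

Derivation:
  start: (λ.0 (λ.λ.0)) (λ.λ.1)
  →1  (λ.λ.1) (λ.λ.0)
  →2  λ.λ.λ.0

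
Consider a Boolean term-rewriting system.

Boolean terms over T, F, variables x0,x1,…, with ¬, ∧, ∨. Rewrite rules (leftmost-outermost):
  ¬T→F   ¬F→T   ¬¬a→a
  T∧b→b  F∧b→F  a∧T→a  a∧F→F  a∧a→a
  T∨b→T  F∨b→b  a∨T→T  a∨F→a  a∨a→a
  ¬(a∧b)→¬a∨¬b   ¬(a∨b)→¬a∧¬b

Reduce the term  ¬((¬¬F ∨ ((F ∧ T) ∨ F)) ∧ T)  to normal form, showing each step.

Answer: normal form = T  (in 12 steps)

Reduction:
  start: ¬((¬¬F ∨ ((F ∧ T) ∨ F)) ∧ T)
  step 1: ¬(¬¬F ∨ ((F ∧ T) ∨ F)) ∨ ¬T
  step 2: (¬¬¬F ∧ ¬((F ∧ T) ∨ F)) ∨ ¬T
  step 3: (¬F ∧ ¬((F ∧ T) ∨ F)) ∨ ¬T
  step 4: (T ∧ ¬((F ∧ T) ∨ F)) ∨ ¬T
  step 5: ¬((F ∧ T) ∨ F) ∨ ¬T
  step 6: (¬(F ∧ T) ∧ ¬F) ∨ ¬T
  step 7: ((¬F ∨ ¬T) ∧ ¬F) ∨ ¬T
  step 8: ((T ∨ ¬T) ∧ ¬F) ∨ ¬T
  step 9: (T ∧ ¬F) ∨ ¬T
  step 10: ¬F ∨ ¬T
  step 11: T ∨ ¬T
  step 12: T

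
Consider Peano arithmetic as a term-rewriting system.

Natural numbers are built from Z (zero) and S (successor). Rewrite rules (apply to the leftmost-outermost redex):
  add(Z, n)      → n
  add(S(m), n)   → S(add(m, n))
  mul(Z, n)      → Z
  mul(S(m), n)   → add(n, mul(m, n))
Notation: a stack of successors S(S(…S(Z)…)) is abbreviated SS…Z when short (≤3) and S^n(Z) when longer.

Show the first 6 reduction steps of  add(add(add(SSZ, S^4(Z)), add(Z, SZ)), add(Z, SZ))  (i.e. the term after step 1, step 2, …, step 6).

Answer: after 6 steps: S(S(add(add(add(Z, S^4(Z)), add(Z, SZ)), add(Z, SZ))))

Working:
  start: add(add(add(SSZ, S^4(Z)), add(Z, SZ)), add(Z, SZ))
  step 1: add(add(S(add(SZ, S^4(Z))), add(Z, SZ)), add(Z, SZ))
  step 2: add(S(add(add(SZ, S^4(Z)), add(Z, SZ))), add(Z, SZ))
  step 3: S(add(add(add(SZ, S^4(Z)), add(Z, SZ)), add(Z, SZ)))
  step 4: S(add(add(S(add(Z, S^4(Z))), add(Z, SZ)), add(Z, SZ)))
  step 5: S(add(S(add(add(Z, S^4(Z)), add(Z, SZ))), add(Z, SZ)))
  step 6: S(S(add(add(add(Z, S^4(Z)), add(Z, SZ)), add(Z, SZ))))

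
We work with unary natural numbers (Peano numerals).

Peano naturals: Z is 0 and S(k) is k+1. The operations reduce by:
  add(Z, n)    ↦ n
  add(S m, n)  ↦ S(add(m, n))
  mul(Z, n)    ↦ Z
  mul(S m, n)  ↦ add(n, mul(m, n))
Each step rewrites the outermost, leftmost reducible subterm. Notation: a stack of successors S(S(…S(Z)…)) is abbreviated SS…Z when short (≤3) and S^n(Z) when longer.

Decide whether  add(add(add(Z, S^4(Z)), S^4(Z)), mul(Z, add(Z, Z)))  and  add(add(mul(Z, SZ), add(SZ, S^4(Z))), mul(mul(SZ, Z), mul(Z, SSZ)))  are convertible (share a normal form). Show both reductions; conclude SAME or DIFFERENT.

Term A:
  start: add(add(add(Z, S^4(Z)), S^4(Z)), mul(Z, add(Z, Z)))
  →1  add(add(S^4(Z), S^4(Z)), mul(Z, add(Z, Z)))
  →2  add(S(add(SSSZ, S^4(Z))), mul(Z, add(Z, Z)))
  →3  S(add(add(SSSZ, S^4(Z)), mul(Z, add(Z, Z))))
  →4  S(add(S(add(SSZ, S^4(Z))), mul(Z, add(Z, Z))))
  →5  S(S(add(add(SSZ, S^4(Z)), mul(Z, add(Z, Z)))))
  →6  S(S(add(S(add(SZ, S^4(Z))), mul(Z, add(Z, Z)))))
  →7  S(S(S(add(add(SZ, S^4(Z)), mul(Z, add(Z, Z))))))
  →8  S(S(S(add(S(add(Z, S^4(Z))), mul(Z, add(Z, Z))))))
  →9  S(S(S(S(add(add(Z, S^4(Z)), mul(Z, add(Z, Z)))))))
  →10  S(S(S(S(add(S^4(Z), mul(Z, add(Z, Z)))))))
  →11  S(S(S(S(S(add(SSSZ, mul(Z, add(Z, Z))))))))
  →12  S(S(S(S(S(S(add(SSZ, mul(Z, add(Z, Z)))))))))
  →13  S(S(S(S(S(S(S(add(SZ, mul(Z, add(Z, Z))))))))))
  →14  S(S(S(S(S(S(S(S(add(Z, mul(Z, add(Z, Z)))))))))))
  →15  S(S(S(S(S(S(S(S(mul(Z, add(Z, Z))))))))))
  →16  S^8(Z)

Term B:
  start: add(add(mul(Z, SZ), add(SZ, S^4(Z))), mul(mul(SZ, Z), mul(Z, SSZ)))
  →1  add(add(Z, add(SZ, S^4(Z))), mul(mul(SZ, Z), mul(Z, SSZ)))
  →2  add(add(SZ, S^4(Z)), mul(mul(SZ, Z), mul(Z, SSZ)))
  →3  add(S(add(Z, S^4(Z))), mul(mul(SZ, Z), mul(Z, SSZ)))
  →4  S(add(add(Z, S^4(Z)), mul(mul(SZ, Z), mul(Z, SSZ))))
  →5  S(add(S^4(Z), mul(mul(SZ, Z), mul(Z, SSZ))))
  →6  S(S(add(SSSZ, mul(mul(SZ, Z), mul(Z, SSZ)))))
  →7  S(S(S(add(SSZ, mul(mul(SZ, Z), mul(Z, SSZ))))))
  →8  S(S(S(S(add(SZ, mul(mul(SZ, Z), mul(Z, SSZ)))))))
  →9  S(S(S(S(S(add(Z, mul(mul(SZ, Z), mul(Z, SSZ))))))))
  →10  S(S(S(S(S(mul(mul(SZ, Z), mul(Z, SSZ)))))))
  →11  S(S(S(S(S(mul(add(Z, mul(Z, Z)), mul(Z, SSZ)))))))
  →12  S(S(S(S(S(mul(mul(Z, Z), mul(Z, SSZ)))))))
  →13  S(S(S(S(S(mul(Z, mul(Z, SSZ)))))))
  →14  S^5(Z)

Answer: DIFFERENT — A ⇓ S^8(Z), B ⇓ S^5(Z)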